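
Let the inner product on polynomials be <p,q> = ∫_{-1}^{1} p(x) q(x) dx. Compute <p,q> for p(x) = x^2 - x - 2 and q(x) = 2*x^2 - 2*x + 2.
<p,q> = -36/5

Expand the product: p(x)·q(x) = 2*x^4 - 4*x^3 + 2*x - 4.
∫_{-1}^{1} of each monomial x^k gives [2/(k+1) if k even, 0 if k odd]. Integrating term-by-term (or equivalently evaluating the antiderivative F(x) = 2*x^5/5 - x^4 + x^2 - 4*x at the endpoints):
  F(1) − F(−1) = -18/5 − (18/5) = -36/5.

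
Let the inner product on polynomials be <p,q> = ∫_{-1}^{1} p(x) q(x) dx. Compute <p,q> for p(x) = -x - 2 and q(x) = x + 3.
<p,q> = -38/3

Expand the product: p(x)·q(x) = -x^2 - 5*x - 6.
∫_{-1}^{1} of each monomial x^k gives [2/(k+1) if k even, 0 if k odd]. Integrating term-by-term (or equivalently evaluating the antiderivative F(x) = -x^3/3 - 5*x^2/2 - 6*x at the endpoints):
  F(1) − F(−1) = -53/6 − (23/6) = -38/3.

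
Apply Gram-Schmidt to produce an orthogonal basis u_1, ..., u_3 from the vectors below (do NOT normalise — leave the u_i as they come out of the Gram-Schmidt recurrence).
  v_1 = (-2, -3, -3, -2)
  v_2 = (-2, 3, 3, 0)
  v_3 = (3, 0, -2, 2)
Orthogonal basis:
  u_1 = (-2, -3, -3, -2)
  u_2 = (-40/13, 18/13, 18/13, -14/13)
  u_3 = (-15/47, 42/47, -52/47, 30/47)

Apply the Gram-Schmidt recurrence
  u_1 = v_1
  u_i = v_i − Σ_{j<i} ((v_i · u_j) / (u_j · u_j)) · u_j.

Step by step this gives:
  u_1 = (-2, -3, -3, -2)
  u_2 = (-40/13, 18/13, 18/13, -14/13)
  u_3 = (-15/47, 42/47, -52/47, 30/47)

Orthogonality check:
  u_2 · u_1 = 0 (should be 0)
  u_3 · u_1 = 0 (should be 0)
  u_3 · u_2 = 0 (should be 0)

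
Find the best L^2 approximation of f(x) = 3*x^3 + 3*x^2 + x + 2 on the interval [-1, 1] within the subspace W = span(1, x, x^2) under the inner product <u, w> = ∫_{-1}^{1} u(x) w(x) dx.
g(x) = 3*x^2 + 14*x/5 + 2

The best approximation g ∈ W is the orthogonal projection of f onto W. Writing g = a_0 + a_1 x + a_2 x^2, the coefficients solve the normal equations G · a = b where
  G_{ij} = <φ_i, φ_j> and b_i = <f, φ_i>, with φ_0 = 1, φ_1 = x, φ_2 = x^2.
G =
  [2, 0, 2/3]
  [0, 2/3, 0]
  [2/3, 0, 2/5],
b = (6, 28/15, 38/15).
Solving gives a_0 = 2, a_1 = 14/5, a_2 = 3, so
  g(x) = 3*x^2 + 14*x/5 + 2.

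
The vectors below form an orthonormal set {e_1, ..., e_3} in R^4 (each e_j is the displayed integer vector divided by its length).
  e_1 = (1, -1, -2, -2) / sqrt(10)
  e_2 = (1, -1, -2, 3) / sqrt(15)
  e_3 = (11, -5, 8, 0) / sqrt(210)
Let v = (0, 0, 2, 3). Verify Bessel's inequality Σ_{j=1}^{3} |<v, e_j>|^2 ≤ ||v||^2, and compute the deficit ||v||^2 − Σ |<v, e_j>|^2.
Σ |<v, e_j>|^2 = 451/35; ||v||^2 = 13; deficit = 4/35

Write each e_j = u_j / sqrt(<u_j, u_j>) where u_j is the displayed integer vector. Then <v, e_j> = <v, u_j> / sqrt(<u_j, u_j>), so |<v, e_j>|^2 = <v, u_j>^2 / <u_j, u_j>.
Coefficients: <v, e_1> = -10/sqrt(10), <v, e_2> = 5/sqrt(15), <v, e_3> = 16/sqrt(210).
Square and sum: Σ |<v, e_j>|^2 = 451/35.
Compute ||v||^2 = v·v = 13.
Deficit = 13 − 451/35 = 4/35 ≥ 0, confirming Bessel's inequality. (The deficit equals ||v − Σ <v,e_j> e_j||^2, the squared distance from v to span{e_j}.)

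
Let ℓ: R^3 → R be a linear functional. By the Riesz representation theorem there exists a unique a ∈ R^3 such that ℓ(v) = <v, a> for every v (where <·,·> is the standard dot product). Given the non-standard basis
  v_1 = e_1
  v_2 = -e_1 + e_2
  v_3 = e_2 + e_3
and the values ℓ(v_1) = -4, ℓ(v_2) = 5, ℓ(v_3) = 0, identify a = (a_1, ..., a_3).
a = (-4, 1, -1)

Write a = (a_1, ..., a_3) in the standard basis. For each basis vector v_i, ℓ(v_i) = <v_i, a> is a linear equation in the a_j's. Collect the n equations into a matrix system V a = ℓ, where row i of V is v_i (expressed in the standard basis). Since V is invertible (lower-triangular with 1s on the diagonal, up to permutation), solve by back-substitution:
  V =
[[1, 0, 0],
 [-1, 1, 0],
 [0, 1, 1]]
  V a = (-4, 5, 0)
Solving gives a = (-4, 1, -1).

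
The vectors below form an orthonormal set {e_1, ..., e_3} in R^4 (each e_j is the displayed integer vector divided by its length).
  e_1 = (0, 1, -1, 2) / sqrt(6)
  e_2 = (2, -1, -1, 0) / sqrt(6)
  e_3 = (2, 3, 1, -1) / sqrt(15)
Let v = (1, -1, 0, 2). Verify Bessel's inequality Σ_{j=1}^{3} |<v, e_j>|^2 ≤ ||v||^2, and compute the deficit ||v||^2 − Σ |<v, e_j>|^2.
Σ |<v, e_j>|^2 = 18/5; ||v||^2 = 6; deficit = 12/5

Write each e_j = u_j / sqrt(<u_j, u_j>) where u_j is the displayed integer vector. Then <v, e_j> = <v, u_j> / sqrt(<u_j, u_j>), so |<v, e_j>|^2 = <v, u_j>^2 / <u_j, u_j>.
Coefficients: <v, e_1> = 3/sqrt(6), <v, e_2> = 3/sqrt(6), <v, e_3> = -3/sqrt(15).
Square and sum: Σ |<v, e_j>|^2 = 18/5.
Compute ||v||^2 = v·v = 6.
Deficit = 6 − 18/5 = 12/5 ≥ 0, confirming Bessel's inequality. (The deficit equals ||v − Σ <v,e_j> e_j||^2, the squared distance from v to span{e_j}.)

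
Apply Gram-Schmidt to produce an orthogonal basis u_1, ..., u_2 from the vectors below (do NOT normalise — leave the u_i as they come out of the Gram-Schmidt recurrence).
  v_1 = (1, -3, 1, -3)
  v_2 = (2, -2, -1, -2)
Orthogonal basis:
  u_1 = (1, -3, 1, -3)
  u_2 = (27/20, -1/20, -33/20, -1/20)

Apply the Gram-Schmidt recurrence
  u_1 = v_1
  u_i = v_i − Σ_{j<i} ((v_i · u_j) / (u_j · u_j)) · u_j.

Step by step this gives:
  u_1 = (1, -3, 1, -3)
  u_2 = (27/20, -1/20, -33/20, -1/20)

Orthogonality check:
  u_2 · u_1 = 0 (should be 0)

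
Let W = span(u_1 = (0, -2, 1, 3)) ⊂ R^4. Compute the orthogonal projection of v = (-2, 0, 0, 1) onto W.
proj_W(v) = (0, -3/7, 3/14, 9/14)

Set up U = [u_1 | ... | u_1] ∈ R^(4×1). The projector onto W = col(U) is P = U (U^T U)^(-1) U^T.
Compute U^T U =
  [14],
and U^T v = (3).
Solve U^T U · c = U^T v for the coefficients: c = (3/14). The projection is proj_W(v) = U c.
Check: (v - proj_W(v)) · u_1 = 0  (should be 0).
Result: proj_W(v) = (0, -3/7, 3/14, 9/14).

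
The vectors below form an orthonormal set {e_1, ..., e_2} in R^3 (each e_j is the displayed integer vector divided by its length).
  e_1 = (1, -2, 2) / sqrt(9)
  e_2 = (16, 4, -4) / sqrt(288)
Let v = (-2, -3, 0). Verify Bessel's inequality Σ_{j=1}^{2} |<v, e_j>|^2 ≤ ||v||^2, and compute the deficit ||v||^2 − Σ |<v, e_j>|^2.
Σ |<v, e_j>|^2 = 17/2; ||v||^2 = 13; deficit = 9/2

Write each e_j = u_j / sqrt(<u_j, u_j>) where u_j is the displayed integer vector. Then <v, e_j> = <v, u_j> / sqrt(<u_j, u_j>), so |<v, e_j>|^2 = <v, u_j>^2 / <u_j, u_j>.
Coefficients: <v, e_1> = 4/sqrt(9), <v, e_2> = -44/sqrt(288).
Square and sum: Σ |<v, e_j>|^2 = 17/2.
Compute ||v||^2 = v·v = 13.
Deficit = 13 − 17/2 = 9/2 ≥ 0, confirming Bessel's inequality. (The deficit equals ||v − Σ <v,e_j> e_j||^2, the squared distance from v to span{e_j}.)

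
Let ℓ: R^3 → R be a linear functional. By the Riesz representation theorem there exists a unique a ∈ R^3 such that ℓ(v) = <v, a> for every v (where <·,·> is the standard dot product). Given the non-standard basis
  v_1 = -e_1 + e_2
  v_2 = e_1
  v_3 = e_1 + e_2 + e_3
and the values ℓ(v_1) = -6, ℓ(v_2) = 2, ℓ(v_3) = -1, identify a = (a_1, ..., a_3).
a = (2, -4, 1)

Write a = (a_1, ..., a_3) in the standard basis. For each basis vector v_i, ℓ(v_i) = <v_i, a> is a linear equation in the a_j's. Collect the n equations into a matrix system V a = ℓ, where row i of V is v_i (expressed in the standard basis). Since V is invertible (lower-triangular with 1s on the diagonal, up to permutation), solve by back-substitution:
  V =
[[-1, 1, 0],
 [1, 0, 0],
 [1, 1, 1]]
  V a = (-6, 2, -1)
Solving gives a = (2, -4, 1).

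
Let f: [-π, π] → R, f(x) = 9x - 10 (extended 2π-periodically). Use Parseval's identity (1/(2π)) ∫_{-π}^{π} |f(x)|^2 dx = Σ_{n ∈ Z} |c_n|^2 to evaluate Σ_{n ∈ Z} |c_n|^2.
Σ |c_n|^2 = 27π^2 + 100

Expand and integrate term by term over [-π, π]:
  ∫ (9x)^2 dx = 81·(2π^3/3); ∫ 2·9·(-10)·x dx = 0 (odd integrand); ∫ (-10)^2 dx = 100·2π.
So (1/(2π)) ∫_{-π}^{π} (9x - 10)^2 dx = 81π^2/3 + 100 = 27π^2 + 100.
Parseval ⇒ Σ |c_n|^2 = 27π^2 + 100.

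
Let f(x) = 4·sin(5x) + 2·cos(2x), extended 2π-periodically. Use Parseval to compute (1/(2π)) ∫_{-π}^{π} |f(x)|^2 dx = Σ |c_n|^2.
Σ |c_n|^2 = 10

Expand |f|^2 and use orthogonality of {sin(nx), cos(mx)} on [-π, π]:
  ∫_{-π}^{π} sin(nx)^2 dx = π, ∫ cos(mx)^2 dx = π, and cross terms integrate to 0.
So ∫_{-π}^{π} f(x)^2 dx = 4^2 · π + 2^2 · π = (16 + 4)π.
Divide by 2π: (16 + 4)/2 = 10.
By Parseval, this equals Σ |c_n|^2.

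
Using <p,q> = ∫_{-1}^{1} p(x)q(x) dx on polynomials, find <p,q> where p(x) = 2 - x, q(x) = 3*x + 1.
<p,q> = 2

Expand the product: p(x)·q(x) = -3*x^2 + 5*x + 2.
∫_{-1}^{1} of each monomial x^k gives [2/(k+1) if k even, 0 if k odd]. Integrating term-by-term (or equivalently evaluating the antiderivative F(x) = -x^3 + 5*x^2/2 + 2*x at the endpoints):
  F(1) − F(−1) = 7/2 − (3/2) = 2.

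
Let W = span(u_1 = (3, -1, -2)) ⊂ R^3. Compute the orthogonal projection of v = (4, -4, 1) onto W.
proj_W(v) = (3, -1, -2)

Set up U = [u_1 | ... | u_1] ∈ R^(3×1). The projector onto W = col(U) is P = U (U^T U)^(-1) U^T.
Compute U^T U =
  [14],
and U^T v = (14).
Solve U^T U · c = U^T v for the coefficients: c = (1). The projection is proj_W(v) = U c.
Check: (v - proj_W(v)) · u_1 = 0  (should be 0).
Result: proj_W(v) = (3, -1, -2).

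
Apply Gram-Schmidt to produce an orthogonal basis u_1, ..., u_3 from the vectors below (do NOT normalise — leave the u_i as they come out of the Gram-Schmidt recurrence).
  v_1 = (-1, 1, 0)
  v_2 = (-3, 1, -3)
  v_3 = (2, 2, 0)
Orthogonal basis:
  u_1 = (-1, 1, 0)
  u_2 = (-1, -1, -3)
  u_3 = (18/11, 18/11, -12/11)

Apply the Gram-Schmidt recurrence
  u_1 = v_1
  u_i = v_i − Σ_{j<i} ((v_i · u_j) / (u_j · u_j)) · u_j.

Step by step this gives:
  u_1 = (-1, 1, 0)
  u_2 = (-1, -1, -3)
  u_3 = (18/11, 18/11, -12/11)

Orthogonality check:
  u_2 · u_1 = 0 (should be 0)
  u_3 · u_1 = 0 (should be 0)
  u_3 · u_2 = 0 (should be 0)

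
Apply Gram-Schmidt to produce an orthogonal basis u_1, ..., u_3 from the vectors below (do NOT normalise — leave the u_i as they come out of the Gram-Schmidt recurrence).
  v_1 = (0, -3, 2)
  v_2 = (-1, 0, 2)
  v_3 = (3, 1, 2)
Orthogonal basis:
  u_1 = (0, -3, 2)
  u_2 = (-1, 12/13, 18/13)
  u_3 = (156/49, 52/49, 78/49)

Apply the Gram-Schmidt recurrence
  u_1 = v_1
  u_i = v_i − Σ_{j<i} ((v_i · u_j) / (u_j · u_j)) · u_j.

Step by step this gives:
  u_1 = (0, -3, 2)
  u_2 = (-1, 12/13, 18/13)
  u_3 = (156/49, 52/49, 78/49)

Orthogonality check:
  u_2 · u_1 = 0 (should be 0)
  u_3 · u_1 = 0 (should be 0)
  u_3 · u_2 = 0 (should be 0)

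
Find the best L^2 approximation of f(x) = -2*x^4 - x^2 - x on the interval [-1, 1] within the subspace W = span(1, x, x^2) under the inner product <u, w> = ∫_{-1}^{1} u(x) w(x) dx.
g(x) = -19*x^2/7 - x + 6/35

The best approximation g ∈ W is the orthogonal projection of f onto W. Writing g = a_0 + a_1 x + a_2 x^2, the coefficients solve the normal equations G · a = b where
  G_{ij} = <φ_i, φ_j> and b_i = <f, φ_i>, with φ_0 = 1, φ_1 = x, φ_2 = x^2.
G =
  [2, 0, 2/3]
  [0, 2/3, 0]
  [2/3, 0, 2/5],
b = (-22/15, -2/3, -34/35).
Solving gives a_0 = 6/35, a_1 = -1, a_2 = -19/7, so
  g(x) = -19*x^2/7 - x + 6/35.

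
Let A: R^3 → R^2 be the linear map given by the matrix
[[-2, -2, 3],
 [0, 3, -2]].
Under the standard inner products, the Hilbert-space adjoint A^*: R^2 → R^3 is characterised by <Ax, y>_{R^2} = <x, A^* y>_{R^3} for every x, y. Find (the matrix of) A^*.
A^* = A^T =
[[-2, 0],
 [-2, 3],
 [3, -2]]

For real matrices with standard dot products, the defining identity <Ax, y> = <x, A^* y> gives (Ax)^T y = x^T (A^*) y, i.e. x^T A^T y = x^T (A^*) y. Since this holds for all x, y, we must have A^* = A^T. Therefore
A^* =
[[-2, 0],
 [-2, 3],
 [3, -2]].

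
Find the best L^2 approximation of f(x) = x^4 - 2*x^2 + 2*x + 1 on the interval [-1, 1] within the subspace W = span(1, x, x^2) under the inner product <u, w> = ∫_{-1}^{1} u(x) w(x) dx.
g(x) = -8*x^2/7 + 2*x + 32/35

The best approximation g ∈ W is the orthogonal projection of f onto W. Writing g = a_0 + a_1 x + a_2 x^2, the coefficients solve the normal equations G · a = b where
  G_{ij} = <φ_i, φ_j> and b_i = <f, φ_i>, with φ_0 = 1, φ_1 = x, φ_2 = x^2.
G =
  [2, 0, 2/3]
  [0, 2/3, 0]
  [2/3, 0, 2/5],
b = (16/15, 4/3, 16/105).
Solving gives a_0 = 32/35, a_1 = 2, a_2 = -8/7, so
  g(x) = -8*x^2/7 + 2*x + 32/35.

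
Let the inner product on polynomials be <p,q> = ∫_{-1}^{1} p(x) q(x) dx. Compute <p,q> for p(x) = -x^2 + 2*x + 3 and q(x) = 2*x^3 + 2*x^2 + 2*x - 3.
<p,q> = -128/15

Expand the product: p(x)·q(x) = -2*x^5 + 2*x^4 + 8*x^3 + 13*x^2 - 9.
∫_{-1}^{1} of each monomial x^k gives [2/(k+1) if k even, 0 if k odd]. Integrating term-by-term (or equivalently evaluating the antiderivative F(x) = -x^6/3 + 2*x^5/5 + 2*x^4 + 13*x^3/3 - 9*x at the endpoints):
  F(1) − F(−1) = -13/5 − (89/15) = -128/15.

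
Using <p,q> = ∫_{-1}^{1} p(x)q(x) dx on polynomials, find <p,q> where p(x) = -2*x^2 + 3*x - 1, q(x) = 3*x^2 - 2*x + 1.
<p,q> = -176/15

Expand the product: p(x)·q(x) = -6*x^4 + 13*x^3 - 11*x^2 + 5*x - 1.
∫_{-1}^{1} of each monomial x^k gives [2/(k+1) if k even, 0 if k odd]. Integrating term-by-term (or equivalently evaluating the antiderivative F(x) = -6*x^5/5 + 13*x^4/4 - 11*x^3/3 + 5*x^2/2 - x at the endpoints):
  F(1) − F(−1) = -7/60 − (697/60) = -176/15.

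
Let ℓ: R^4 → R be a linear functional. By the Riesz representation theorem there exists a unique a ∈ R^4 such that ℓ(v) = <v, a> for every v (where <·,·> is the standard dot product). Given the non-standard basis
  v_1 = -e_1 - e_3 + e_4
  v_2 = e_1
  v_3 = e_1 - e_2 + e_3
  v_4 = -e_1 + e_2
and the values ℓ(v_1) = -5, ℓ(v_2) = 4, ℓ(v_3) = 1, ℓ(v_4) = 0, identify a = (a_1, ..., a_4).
a = (4, 4, 1, 0)

Write a = (a_1, ..., a_4) in the standard basis. For each basis vector v_i, ℓ(v_i) = <v_i, a> is a linear equation in the a_j's. Collect the n equations into a matrix system V a = ℓ, where row i of V is v_i (expressed in the standard basis). Since V is invertible (lower-triangular with 1s on the diagonal, up to permutation), solve by back-substitution:
  V =
[[-1, 0, -1, 1],
 [1, 0, 0, 0],
 [1, -1, 1, 0],
 [-1, 1, 0, 0]]
  V a = (-5, 4, 1, 0)
Solving gives a = (4, 4, 1, 0).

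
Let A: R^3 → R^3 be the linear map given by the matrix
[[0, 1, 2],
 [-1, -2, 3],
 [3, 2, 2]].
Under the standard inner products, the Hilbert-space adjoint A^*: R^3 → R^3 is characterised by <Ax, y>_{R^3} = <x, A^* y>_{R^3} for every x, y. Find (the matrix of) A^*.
A^* = A^T =
[[0, -1, 3],
 [1, -2, 2],
 [2, 3, 2]]

For real matrices with standard dot products, the defining identity <Ax, y> = <x, A^* y> gives (Ax)^T y = x^T (A^*) y, i.e. x^T A^T y = x^T (A^*) y. Since this holds for all x, y, we must have A^* = A^T. Therefore
A^* =
[[0, -1, 3],
 [1, -2, 2],
 [2, 3, 2]].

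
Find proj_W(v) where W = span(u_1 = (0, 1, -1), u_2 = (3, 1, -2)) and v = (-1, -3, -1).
proj_W(v) = (-6/19, -18/19, 20/19)

Set up U = [u_1 | ... | u_2] ∈ R^(3×2). The projector onto W = col(U) is P = U (U^T U)^(-1) U^T.
Compute U^T U =
  [2, 3]
  [3, 14],
and U^T v = (-2, -4).
Solve U^T U · c = U^T v for the coefficients: c = (-16/19, -2/19). The projection is proj_W(v) = U c.
Check: (v - proj_W(v)) · u_1 = 0  (should be 0).
Check: (v - proj_W(v)) · u_2 = 0  (should be 0).
Result: proj_W(v) = (-6/19, -18/19, 20/19).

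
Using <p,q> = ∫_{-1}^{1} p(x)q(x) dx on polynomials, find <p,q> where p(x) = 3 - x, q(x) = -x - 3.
<p,q> = -52/3

Expand the product: p(x)·q(x) = x^2 - 9.
∫_{-1}^{1} of each monomial x^k gives [2/(k+1) if k even, 0 if k odd]. Integrating term-by-term (or equivalently evaluating the antiderivative F(x) = x^3/3 - 9*x at the endpoints):
  F(1) − F(−1) = -26/3 − (26/3) = -52/3.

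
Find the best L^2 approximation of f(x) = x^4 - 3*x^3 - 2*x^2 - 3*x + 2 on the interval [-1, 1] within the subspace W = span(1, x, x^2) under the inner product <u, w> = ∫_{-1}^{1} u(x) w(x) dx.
g(x) = -8*x^2/7 - 24*x/5 + 67/35

The best approximation g ∈ W is the orthogonal projection of f onto W. Writing g = a_0 + a_1 x + a_2 x^2, the coefficients solve the normal equations G · a = b where
  G_{ij} = <φ_i, φ_j> and b_i = <f, φ_i>, with φ_0 = 1, φ_1 = x, φ_2 = x^2.
G =
  [2, 0, 2/3]
  [0, 2/3, 0]
  [2/3, 0, 2/5],
b = (46/15, -16/5, 86/105).
Solving gives a_0 = 67/35, a_1 = -24/5, a_2 = -8/7, so
  g(x) = -8*x^2/7 - 24*x/5 + 67/35.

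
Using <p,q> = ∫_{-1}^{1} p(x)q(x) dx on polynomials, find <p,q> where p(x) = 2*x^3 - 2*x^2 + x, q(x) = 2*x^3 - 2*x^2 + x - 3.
<p,q> = 946/105

Expand the product: p(x)·q(x) = 4*x^6 - 8*x^5 + 8*x^4 - 10*x^3 + 7*x^2 - 3*x.
∫_{-1}^{1} of each monomial x^k gives [2/(k+1) if k even, 0 if k odd]. Integrating term-by-term (or equivalently evaluating the antiderivative F(x) = 4*x^7/7 - 4*x^6/3 + 8*x^5/5 - 5*x^4/2 + 7*x^3/3 - 3*x^2/2 at the endpoints):
  F(1) − F(−1) = -29/35 − (-1033/105) = 946/105.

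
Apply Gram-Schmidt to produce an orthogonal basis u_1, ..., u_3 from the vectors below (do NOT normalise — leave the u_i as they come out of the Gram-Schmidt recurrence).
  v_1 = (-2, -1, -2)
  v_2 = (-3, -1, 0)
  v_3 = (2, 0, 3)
Orthogonal basis:
  u_1 = (-2, -1, -2)
  u_2 = (-13/9, -2/9, 14/9)
  u_3 = (14/41, -42/41, 7/41)

Apply the Gram-Schmidt recurrence
  u_1 = v_1
  u_i = v_i − Σ_{j<i} ((v_i · u_j) / (u_j · u_j)) · u_j.

Step by step this gives:
  u_1 = (-2, -1, -2)
  u_2 = (-13/9, -2/9, 14/9)
  u_3 = (14/41, -42/41, 7/41)

Orthogonality check:
  u_2 · u_1 = 0 (should be 0)
  u_3 · u_1 = 0 (should be 0)
  u_3 · u_2 = 0 (should be 0)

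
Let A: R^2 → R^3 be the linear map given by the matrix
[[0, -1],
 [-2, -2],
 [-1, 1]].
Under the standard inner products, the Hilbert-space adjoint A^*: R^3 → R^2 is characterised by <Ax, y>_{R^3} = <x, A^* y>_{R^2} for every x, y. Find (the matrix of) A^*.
A^* = A^T =
[[0, -2, -1],
 [-1, -2, 1]]

For real matrices with standard dot products, the defining identity <Ax, y> = <x, A^* y> gives (Ax)^T y = x^T (A^*) y, i.e. x^T A^T y = x^T (A^*) y. Since this holds for all x, y, we must have A^* = A^T. Therefore
A^* =
[[0, -2, -1],
 [-1, -2, 1]].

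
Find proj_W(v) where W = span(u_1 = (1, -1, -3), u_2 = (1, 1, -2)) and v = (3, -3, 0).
proj_W(v) = (0, -12/5, -6/5)

Set up U = [u_1 | ... | u_2] ∈ R^(3×2). The projector onto W = col(U) is P = U (U^T U)^(-1) U^T.
Compute U^T U =
  [11, 6]
  [6, 6],
and U^T v = (6, 0).
Solve U^T U · c = U^T v for the coefficients: c = (6/5, -6/5). The projection is proj_W(v) = U c.
Check: (v - proj_W(v)) · u_1 = 0  (should be 0).
Check: (v - proj_W(v)) · u_2 = 0  (should be 0).
Result: proj_W(v) = (0, -12/5, -6/5).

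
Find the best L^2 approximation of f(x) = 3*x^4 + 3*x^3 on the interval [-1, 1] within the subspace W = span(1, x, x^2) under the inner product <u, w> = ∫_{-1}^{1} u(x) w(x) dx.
g(x) = 18*x^2/7 + 9*x/5 - 9/35

The best approximation g ∈ W is the orthogonal projection of f onto W. Writing g = a_0 + a_1 x + a_2 x^2, the coefficients solve the normal equations G · a = b where
  G_{ij} = <φ_i, φ_j> and b_i = <f, φ_i>, with φ_0 = 1, φ_1 = x, φ_2 = x^2.
G =
  [2, 0, 2/3]
  [0, 2/3, 0]
  [2/3, 0, 2/5],
b = (6/5, 6/5, 6/7).
Solving gives a_0 = -9/35, a_1 = 9/5, a_2 = 18/7, so
  g(x) = 18*x^2/7 + 9*x/5 - 9/35.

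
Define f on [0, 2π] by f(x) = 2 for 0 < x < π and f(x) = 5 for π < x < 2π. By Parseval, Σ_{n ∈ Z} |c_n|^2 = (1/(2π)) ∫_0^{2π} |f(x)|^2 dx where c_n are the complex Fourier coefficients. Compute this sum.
Σ |c_n|^2 = 29/2

Parseval equates the L^2 energy of f (normalised by 1/(2π)) with the ℓ^2 sum of its Fourier coefficients: (1/(2π)) ∫_0^{2π} |f|^2 = Σ |c_n|^2.
Compute the left side: (1/(2π)) [∫_0^π 2^2 dx + ∫_π^{2π} 5^2 dx] = (1/(2π)) · (4π + 25π) = (4 + 25)/2 = 29/2.
So Σ_{n ∈ Z} |c_n|^2 = 29/2.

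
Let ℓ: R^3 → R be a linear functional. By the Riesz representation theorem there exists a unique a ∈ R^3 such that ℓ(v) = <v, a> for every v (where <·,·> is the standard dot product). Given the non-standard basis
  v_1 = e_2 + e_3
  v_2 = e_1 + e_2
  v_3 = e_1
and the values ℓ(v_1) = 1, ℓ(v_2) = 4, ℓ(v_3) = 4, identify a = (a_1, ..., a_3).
a = (4, 0, 1)

Write a = (a_1, ..., a_3) in the standard basis. For each basis vector v_i, ℓ(v_i) = <v_i, a> is a linear equation in the a_j's. Collect the n equations into a matrix system V a = ℓ, where row i of V is v_i (expressed in the standard basis). Since V is invertible (lower-triangular with 1s on the diagonal, up to permutation), solve by back-substitution:
  V =
[[0, 1, 1],
 [1, 1, 0],
 [1, 0, 0]]
  V a = (1, 4, 4)
Solving gives a = (4, 0, 1).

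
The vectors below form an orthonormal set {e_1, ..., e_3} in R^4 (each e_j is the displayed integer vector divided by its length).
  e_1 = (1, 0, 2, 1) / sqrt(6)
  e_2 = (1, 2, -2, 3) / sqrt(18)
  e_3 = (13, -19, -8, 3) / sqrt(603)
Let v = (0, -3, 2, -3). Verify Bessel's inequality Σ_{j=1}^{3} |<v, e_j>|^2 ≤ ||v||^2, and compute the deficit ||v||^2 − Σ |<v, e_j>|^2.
Σ |<v, e_j>|^2 = 4406/201; ||v||^2 = 22; deficit = 16/201

Write each e_j = u_j / sqrt(<u_j, u_j>) where u_j is the displayed integer vector. Then <v, e_j> = <v, u_j> / sqrt(<u_j, u_j>), so |<v, e_j>|^2 = <v, u_j>^2 / <u_j, u_j>.
Coefficients: <v, e_1> = 1/sqrt(6), <v, e_2> = -19/sqrt(18), <v, e_3> = 32/sqrt(603).
Square and sum: Σ |<v, e_j>|^2 = 4406/201.
Compute ||v||^2 = v·v = 22.
Deficit = 22 − 4406/201 = 16/201 ≥ 0, confirming Bessel's inequality. (The deficit equals ||v − Σ <v,e_j> e_j||^2, the squared distance from v to span{e_j}.)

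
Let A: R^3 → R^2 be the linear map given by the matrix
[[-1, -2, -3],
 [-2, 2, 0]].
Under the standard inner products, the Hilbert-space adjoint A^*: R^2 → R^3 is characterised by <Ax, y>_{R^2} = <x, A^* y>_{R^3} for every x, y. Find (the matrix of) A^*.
A^* = A^T =
[[-1, -2],
 [-2, 2],
 [-3, 0]]

For real matrices with standard dot products, the defining identity <Ax, y> = <x, A^* y> gives (Ax)^T y = x^T (A^*) y, i.e. x^T A^T y = x^T (A^*) y. Since this holds for all x, y, we must have A^* = A^T. Therefore
A^* =
[[-1, -2],
 [-2, 2],
 [-3, 0]].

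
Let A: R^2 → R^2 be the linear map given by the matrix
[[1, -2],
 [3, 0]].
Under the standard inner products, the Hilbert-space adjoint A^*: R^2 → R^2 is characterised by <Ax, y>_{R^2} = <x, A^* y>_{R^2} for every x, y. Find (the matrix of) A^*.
A^* = A^T =
[[1, 3],
 [-2, 0]]

For real matrices with standard dot products, the defining identity <Ax, y> = <x, A^* y> gives (Ax)^T y = x^T (A^*) y, i.e. x^T A^T y = x^T (A^*) y. Since this holds for all x, y, we must have A^* = A^T. Therefore
A^* =
[[1, 3],
 [-2, 0]].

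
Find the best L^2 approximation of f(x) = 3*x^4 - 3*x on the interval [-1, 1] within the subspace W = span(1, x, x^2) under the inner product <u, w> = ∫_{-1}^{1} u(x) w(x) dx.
g(x) = 18*x^2/7 - 3*x - 9/35

The best approximation g ∈ W is the orthogonal projection of f onto W. Writing g = a_0 + a_1 x + a_2 x^2, the coefficients solve the normal equations G · a = b where
  G_{ij} = <φ_i, φ_j> and b_i = <f, φ_i>, with φ_0 = 1, φ_1 = x, φ_2 = x^2.
G =
  [2, 0, 2/3]
  [0, 2/3, 0]
  [2/3, 0, 2/5],
b = (6/5, -2, 6/7).
Solving gives a_0 = -9/35, a_1 = -3, a_2 = 18/7, so
  g(x) = 18*x^2/7 - 3*x - 9/35.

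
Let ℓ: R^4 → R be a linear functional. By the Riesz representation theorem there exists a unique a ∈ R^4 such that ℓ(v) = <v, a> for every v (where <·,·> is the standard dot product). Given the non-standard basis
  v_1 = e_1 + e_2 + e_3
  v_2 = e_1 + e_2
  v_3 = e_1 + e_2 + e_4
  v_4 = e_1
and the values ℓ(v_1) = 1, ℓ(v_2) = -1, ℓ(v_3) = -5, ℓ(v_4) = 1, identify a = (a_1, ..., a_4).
a = (1, -2, 2, -4)

Write a = (a_1, ..., a_4) in the standard basis. For each basis vector v_i, ℓ(v_i) = <v_i, a> is a linear equation in the a_j's. Collect the n equations into a matrix system V a = ℓ, where row i of V is v_i (expressed in the standard basis). Since V is invertible (lower-triangular with 1s on the diagonal, up to permutation), solve by back-substitution:
  V =
[[1, 1, 1, 0],
 [1, 1, 0, 0],
 [1, 1, 0, 1],
 [1, 0, 0, 0]]
  V a = (1, -1, -5, 1)
Solving gives a = (1, -2, 2, -4).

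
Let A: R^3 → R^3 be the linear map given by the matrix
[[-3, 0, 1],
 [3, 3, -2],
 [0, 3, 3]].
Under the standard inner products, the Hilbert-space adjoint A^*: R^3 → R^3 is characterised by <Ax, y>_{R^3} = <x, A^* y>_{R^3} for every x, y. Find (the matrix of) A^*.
A^* = A^T =
[[-3, 3, 0],
 [0, 3, 3],
 [1, -2, 3]]

For real matrices with standard dot products, the defining identity <Ax, y> = <x, A^* y> gives (Ax)^T y = x^T (A^*) y, i.e. x^T A^T y = x^T (A^*) y. Since this holds for all x, y, we must have A^* = A^T. Therefore
A^* =
[[-3, 3, 0],
 [0, 3, 3],
 [1, -2, 3]].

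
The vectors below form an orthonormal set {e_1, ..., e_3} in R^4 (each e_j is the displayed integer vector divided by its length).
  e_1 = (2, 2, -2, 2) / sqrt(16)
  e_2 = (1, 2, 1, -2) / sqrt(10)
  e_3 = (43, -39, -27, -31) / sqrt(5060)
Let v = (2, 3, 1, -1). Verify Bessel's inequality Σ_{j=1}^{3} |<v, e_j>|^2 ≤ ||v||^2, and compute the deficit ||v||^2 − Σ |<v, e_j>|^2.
Σ |<v, e_j>|^2 = 3667/253; ||v||^2 = 15; deficit = 128/253

Write each e_j = u_j / sqrt(<u_j, u_j>) where u_j is the displayed integer vector. Then <v, e_j> = <v, u_j> / sqrt(<u_j, u_j>), so |<v, e_j>|^2 = <v, u_j>^2 / <u_j, u_j>.
Coefficients: <v, e_1> = 6/sqrt(16), <v, e_2> = 11/sqrt(10), <v, e_3> = -27/sqrt(5060).
Square and sum: Σ |<v, e_j>|^2 = 3667/253.
Compute ||v||^2 = v·v = 15.
Deficit = 15 − 3667/253 = 128/253 ≥ 0, confirming Bessel's inequality. (The deficit equals ||v − Σ <v,e_j> e_j||^2, the squared distance from v to span{e_j}.)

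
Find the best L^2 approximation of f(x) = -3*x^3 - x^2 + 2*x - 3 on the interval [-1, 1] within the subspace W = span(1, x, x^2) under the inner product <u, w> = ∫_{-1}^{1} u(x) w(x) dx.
g(x) = -x^2 + x/5 - 3

The best approximation g ∈ W is the orthogonal projection of f onto W. Writing g = a_0 + a_1 x + a_2 x^2, the coefficients solve the normal equations G · a = b where
  G_{ij} = <φ_i, φ_j> and b_i = <f, φ_i>, with φ_0 = 1, φ_1 = x, φ_2 = x^2.
G =
  [2, 0, 2/3]
  [0, 2/3, 0]
  [2/3, 0, 2/5],
b = (-20/3, 2/15, -12/5).
Solving gives a_0 = -3, a_1 = 1/5, a_2 = -1, so
  g(x) = -x^2 + x/5 - 3.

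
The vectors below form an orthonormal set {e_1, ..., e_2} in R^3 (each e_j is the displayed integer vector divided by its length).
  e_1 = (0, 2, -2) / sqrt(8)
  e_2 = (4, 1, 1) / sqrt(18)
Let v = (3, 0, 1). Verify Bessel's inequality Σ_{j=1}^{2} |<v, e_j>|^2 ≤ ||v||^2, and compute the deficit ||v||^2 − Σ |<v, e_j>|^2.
Σ |<v, e_j>|^2 = 89/9; ||v||^2 = 10; deficit = 1/9

Write each e_j = u_j / sqrt(<u_j, u_j>) where u_j is the displayed integer vector. Then <v, e_j> = <v, u_j> / sqrt(<u_j, u_j>), so |<v, e_j>|^2 = <v, u_j>^2 / <u_j, u_j>.
Coefficients: <v, e_1> = -2/sqrt(8), <v, e_2> = 13/sqrt(18).
Square and sum: Σ |<v, e_j>|^2 = 89/9.
Compute ||v||^2 = v·v = 10.
Deficit = 10 − 89/9 = 1/9 ≥ 0, confirming Bessel's inequality. (The deficit equals ||v − Σ <v,e_j> e_j||^2, the squared distance from v to span{e_j}.)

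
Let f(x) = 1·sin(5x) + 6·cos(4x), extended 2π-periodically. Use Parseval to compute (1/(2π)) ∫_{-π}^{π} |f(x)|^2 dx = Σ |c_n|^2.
Σ |c_n|^2 = 37/2

Expand |f|^2 and use orthogonality of {sin(nx), cos(mx)} on [-π, π]:
  ∫_{-π}^{π} sin(nx)^2 dx = π, ∫ cos(mx)^2 dx = π, and cross terms integrate to 0.
So ∫_{-π}^{π} f(x)^2 dx = 1^2 · π + 6^2 · π = (1 + 36)π.
Divide by 2π: (1 + 36)/2 = 37/2.
By Parseval, this equals Σ |c_n|^2.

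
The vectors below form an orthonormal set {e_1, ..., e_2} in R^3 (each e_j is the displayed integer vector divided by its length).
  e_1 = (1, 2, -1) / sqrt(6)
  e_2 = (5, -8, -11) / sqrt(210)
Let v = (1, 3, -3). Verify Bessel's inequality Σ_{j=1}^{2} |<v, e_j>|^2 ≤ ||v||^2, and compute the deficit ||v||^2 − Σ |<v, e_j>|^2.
Σ |<v, e_j>|^2 = 88/5; ||v||^2 = 19; deficit = 7/5

Write each e_j = u_j / sqrt(<u_j, u_j>) where u_j is the displayed integer vector. Then <v, e_j> = <v, u_j> / sqrt(<u_j, u_j>), so |<v, e_j>|^2 = <v, u_j>^2 / <u_j, u_j>.
Coefficients: <v, e_1> = 10/sqrt(6), <v, e_2> = 14/sqrt(210).
Square and sum: Σ |<v, e_j>|^2 = 88/5.
Compute ||v||^2 = v·v = 19.
Deficit = 19 − 88/5 = 7/5 ≥ 0, confirming Bessel's inequality. (The deficit equals ||v − Σ <v,e_j> e_j||^2, the squared distance from v to span{e_j}.)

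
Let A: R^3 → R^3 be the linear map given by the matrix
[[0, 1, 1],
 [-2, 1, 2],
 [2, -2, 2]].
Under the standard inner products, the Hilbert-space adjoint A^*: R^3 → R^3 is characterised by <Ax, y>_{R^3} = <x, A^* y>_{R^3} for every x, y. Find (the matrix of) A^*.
A^* = A^T =
[[0, -2, 2],
 [1, 1, -2],
 [1, 2, 2]]

For real matrices with standard dot products, the defining identity <Ax, y> = <x, A^* y> gives (Ax)^T y = x^T (A^*) y, i.e. x^T A^T y = x^T (A^*) y. Since this holds for all x, y, we must have A^* = A^T. Therefore
A^* =
[[0, -2, 2],
 [1, 1, -2],
 [1, 2, 2]].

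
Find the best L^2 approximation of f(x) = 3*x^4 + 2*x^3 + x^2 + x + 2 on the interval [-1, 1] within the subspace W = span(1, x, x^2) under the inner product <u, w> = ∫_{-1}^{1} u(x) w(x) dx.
g(x) = 25*x^2/7 + 11*x/5 + 61/35

The best approximation g ∈ W is the orthogonal projection of f onto W. Writing g = a_0 + a_1 x + a_2 x^2, the coefficients solve the normal equations G · a = b where
  G_{ij} = <φ_i, φ_j> and b_i = <f, φ_i>, with φ_0 = 1, φ_1 = x, φ_2 = x^2.
G =
  [2, 0, 2/3]
  [0, 2/3, 0]
  [2/3, 0, 2/5],
b = (88/15, 22/15, 272/105).
Solving gives a_0 = 61/35, a_1 = 11/5, a_2 = 25/7, so
  g(x) = 25*x^2/7 + 11*x/5 + 61/35.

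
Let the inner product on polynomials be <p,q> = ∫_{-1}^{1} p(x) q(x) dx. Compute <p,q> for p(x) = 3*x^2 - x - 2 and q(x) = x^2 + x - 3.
<p,q> = 26/5

Expand the product: p(x)·q(x) = 3*x^4 + 2*x^3 - 12*x^2 + x + 6.
∫_{-1}^{1} of each monomial x^k gives [2/(k+1) if k even, 0 if k odd]. Integrating term-by-term (or equivalently evaluating the antiderivative F(x) = 3*x^5/5 + x^4/2 - 4*x^3 + x^2/2 + 6*x at the endpoints):
  F(1) − F(−1) = 18/5 − (-8/5) = 26/5.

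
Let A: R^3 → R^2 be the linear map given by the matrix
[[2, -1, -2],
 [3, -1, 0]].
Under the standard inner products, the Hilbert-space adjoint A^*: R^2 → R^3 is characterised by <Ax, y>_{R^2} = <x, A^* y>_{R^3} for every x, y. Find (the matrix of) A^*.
A^* = A^T =
[[2, 3],
 [-1, -1],
 [-2, 0]]

For real matrices with standard dot products, the defining identity <Ax, y> = <x, A^* y> gives (Ax)^T y = x^T (A^*) y, i.e. x^T A^T y = x^T (A^*) y. Since this holds for all x, y, we must have A^* = A^T. Therefore
A^* =
[[2, 3],
 [-1, -1],
 [-2, 0]].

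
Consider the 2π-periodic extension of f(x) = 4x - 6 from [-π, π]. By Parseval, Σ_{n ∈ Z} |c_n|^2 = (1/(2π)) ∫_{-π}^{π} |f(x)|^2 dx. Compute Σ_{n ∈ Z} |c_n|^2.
Σ |c_n|^2 = 16π^2/3 + 36

Expand and integrate term by term over [-π, π]:
  ∫ (4x)^2 dx = 16·(2π^3/3); ∫ 2·4·(-6)·x dx = 0 (odd integrand); ∫ (-6)^2 dx = 36·2π.
So (1/(2π)) ∫_{-π}^{π} (4x - 6)^2 dx = 16π^2/3 + 36 = 16π^2/3 + 36.
Parseval ⇒ Σ |c_n|^2 = 16π^2/3 + 36.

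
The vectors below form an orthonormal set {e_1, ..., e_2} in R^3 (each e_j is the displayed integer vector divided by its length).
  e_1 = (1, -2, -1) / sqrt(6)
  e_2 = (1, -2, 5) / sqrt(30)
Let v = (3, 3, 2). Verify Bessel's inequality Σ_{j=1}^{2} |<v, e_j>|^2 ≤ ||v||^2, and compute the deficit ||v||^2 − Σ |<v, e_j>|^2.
Σ |<v, e_j>|^2 = 29/5; ||v||^2 = 22; deficit = 81/5

Write each e_j = u_j / sqrt(<u_j, u_j>) where u_j is the displayed integer vector. Then <v, e_j> = <v, u_j> / sqrt(<u_j, u_j>), so |<v, e_j>|^2 = <v, u_j>^2 / <u_j, u_j>.
Coefficients: <v, e_1> = -5/sqrt(6), <v, e_2> = 7/sqrt(30).
Square and sum: Σ |<v, e_j>|^2 = 29/5.
Compute ||v||^2 = v·v = 22.
Deficit = 22 − 29/5 = 81/5 ≥ 0, confirming Bessel's inequality. (The deficit equals ||v − Σ <v,e_j> e_j||^2, the squared distance from v to span{e_j}.)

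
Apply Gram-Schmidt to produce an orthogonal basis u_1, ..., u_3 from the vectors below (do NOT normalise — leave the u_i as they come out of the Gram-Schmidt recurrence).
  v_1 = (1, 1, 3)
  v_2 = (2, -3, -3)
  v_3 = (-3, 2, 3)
Orthogonal basis:
  u_1 = (1, 1, 3)
  u_2 = (32/11, -23/11, -3/11)
  u_3 = (-45/71, -135/142, 75/142)

Apply the Gram-Schmidt recurrence
  u_1 = v_1
  u_i = v_i − Σ_{j<i} ((v_i · u_j) / (u_j · u_j)) · u_j.

Step by step this gives:
  u_1 = (1, 1, 3)
  u_2 = (32/11, -23/11, -3/11)
  u_3 = (-45/71, -135/142, 75/142)

Orthogonality check:
  u_2 · u_1 = 0 (should be 0)
  u_3 · u_1 = 0 (should be 0)
  u_3 · u_2 = 0 (should be 0)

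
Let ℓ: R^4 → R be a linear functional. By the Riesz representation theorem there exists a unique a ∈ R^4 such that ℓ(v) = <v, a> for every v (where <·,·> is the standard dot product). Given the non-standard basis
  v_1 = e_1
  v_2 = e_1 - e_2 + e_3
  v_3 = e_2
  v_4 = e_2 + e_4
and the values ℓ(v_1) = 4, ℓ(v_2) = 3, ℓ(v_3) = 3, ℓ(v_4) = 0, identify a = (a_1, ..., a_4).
a = (4, 3, 2, -3)

Write a = (a_1, ..., a_4) in the standard basis. For each basis vector v_i, ℓ(v_i) = <v_i, a> is a linear equation in the a_j's. Collect the n equations into a matrix system V a = ℓ, where row i of V is v_i (expressed in the standard basis). Since V is invertible (lower-triangular with 1s on the diagonal, up to permutation), solve by back-substitution:
  V =
[[1, 0, 0, 0],
 [1, -1, 1, 0],
 [0, 1, 0, 0],
 [0, 1, 0, 1]]
  V a = (4, 3, 3, 0)
Solving gives a = (4, 3, 2, -3).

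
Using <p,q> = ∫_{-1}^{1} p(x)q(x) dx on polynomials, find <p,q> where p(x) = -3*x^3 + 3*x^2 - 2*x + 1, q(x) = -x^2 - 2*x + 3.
<p,q> = 76/5

Expand the product: p(x)·q(x) = 3*x^5 + 3*x^4 - 13*x^3 + 12*x^2 - 8*x + 3.
∫_{-1}^{1} of each monomial x^k gives [2/(k+1) if k even, 0 if k odd]. Integrating term-by-term (or equivalently evaluating the antiderivative F(x) = x^6/2 + 3*x^5/5 - 13*x^4/4 + 4*x^3 - 4*x^2 + 3*x at the endpoints):
  F(1) − F(−1) = 17/20 − (-287/20) = 76/5.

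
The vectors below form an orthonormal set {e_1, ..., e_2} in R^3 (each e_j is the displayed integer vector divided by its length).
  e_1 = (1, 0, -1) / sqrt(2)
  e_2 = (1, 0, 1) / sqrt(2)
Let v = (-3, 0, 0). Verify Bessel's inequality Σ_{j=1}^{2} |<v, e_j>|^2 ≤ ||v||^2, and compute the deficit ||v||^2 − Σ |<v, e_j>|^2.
Σ |<v, e_j>|^2 = 9; ||v||^2 = 9; deficit = 0

Write each e_j = u_j / sqrt(<u_j, u_j>) where u_j is the displayed integer vector. Then <v, e_j> = <v, u_j> / sqrt(<u_j, u_j>), so |<v, e_j>|^2 = <v, u_j>^2 / <u_j, u_j>.
Coefficients: <v, e_1> = -3/sqrt(2), <v, e_2> = -3/sqrt(2).
Square and sum: Σ |<v, e_j>|^2 = 9.
Compute ||v||^2 = v·v = 9.
Deficit = 9 − 9 = 0 ≥ 0, confirming Bessel's inequality. (The deficit equals ||v − Σ <v,e_j> e_j||^2, the squared distance from v to span{e_j}.)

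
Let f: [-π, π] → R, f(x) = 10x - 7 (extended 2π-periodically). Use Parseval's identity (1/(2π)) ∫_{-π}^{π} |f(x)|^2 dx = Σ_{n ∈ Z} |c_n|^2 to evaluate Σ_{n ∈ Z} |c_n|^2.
Σ |c_n|^2 = 100π^2/3 + 49

Expand and integrate term by term over [-π, π]:
  ∫ (10x)^2 dx = 100·(2π^3/3); ∫ 2·10·(-7)·x dx = 0 (odd integrand); ∫ (-7)^2 dx = 49·2π.
So (1/(2π)) ∫_{-π}^{π} (10x - 7)^2 dx = 100π^2/3 + 49 = 100π^2/3 + 49.
Parseval ⇒ Σ |c_n|^2 = 100π^2/3 + 49.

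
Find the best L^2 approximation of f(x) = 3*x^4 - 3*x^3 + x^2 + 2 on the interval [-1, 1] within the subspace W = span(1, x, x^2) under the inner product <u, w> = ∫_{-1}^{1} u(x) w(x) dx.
g(x) = 25*x^2/7 - 9*x/5 + 61/35

The best approximation g ∈ W is the orthogonal projection of f onto W. Writing g = a_0 + a_1 x + a_2 x^2, the coefficients solve the normal equations G · a = b where
  G_{ij} = <φ_i, φ_j> and b_i = <f, φ_i>, with φ_0 = 1, φ_1 = x, φ_2 = x^2.
G =
  [2, 0, 2/3]
  [0, 2/3, 0]
  [2/3, 0, 2/5],
b = (88/15, -6/5, 272/105).
Solving gives a_0 = 61/35, a_1 = -9/5, a_2 = 25/7, so
  g(x) = 25*x^2/7 - 9*x/5 + 61/35.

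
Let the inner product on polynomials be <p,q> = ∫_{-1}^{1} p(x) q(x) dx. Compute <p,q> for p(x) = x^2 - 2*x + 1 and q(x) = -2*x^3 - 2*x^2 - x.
<p,q> = 4/5

Expand the product: p(x)·q(x) = -2*x^5 + 2*x^4 + x^3 - x.
∫_{-1}^{1} of each monomial x^k gives [2/(k+1) if k even, 0 if k odd]. Integrating term-by-term (or equivalently evaluating the antiderivative F(x) = -x^6/3 + 2*x^5/5 + x^4/4 - x^2/2 at the endpoints):
  F(1) − F(−1) = -11/60 − (-59/60) = 4/5.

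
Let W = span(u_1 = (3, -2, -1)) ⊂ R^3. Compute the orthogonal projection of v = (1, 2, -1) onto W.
proj_W(v) = (0, 0, 0)

Set up U = [u_1 | ... | u_1] ∈ R^(3×1). The projector onto W = col(U) is P = U (U^T U)^(-1) U^T.
Compute U^T U =
  [14],
and U^T v = (0).
Solve U^T U · c = U^T v for the coefficients: c = (0). The projection is proj_W(v) = U c.
Check: (v - proj_W(v)) · u_1 = 0  (should be 0).
Result: proj_W(v) = (0, 0, 0).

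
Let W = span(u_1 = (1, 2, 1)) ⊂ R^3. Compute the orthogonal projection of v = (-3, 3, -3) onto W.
proj_W(v) = (0, 0, 0)

Set up U = [u_1 | ... | u_1] ∈ R^(3×1). The projector onto W = col(U) is P = U (U^T U)^(-1) U^T.
Compute U^T U =
  [6],
and U^T v = (0).
Solve U^T U · c = U^T v for the coefficients: c = (0). The projection is proj_W(v) = U c.
Check: (v - proj_W(v)) · u_1 = 0  (should be 0).
Result: proj_W(v) = (0, 0, 0).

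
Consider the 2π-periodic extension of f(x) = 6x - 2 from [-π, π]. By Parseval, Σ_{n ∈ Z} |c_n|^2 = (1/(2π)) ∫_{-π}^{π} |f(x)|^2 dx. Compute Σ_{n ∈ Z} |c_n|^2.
Σ |c_n|^2 = 12π^2 + 4

Expand and integrate term by term over [-π, π]:
  ∫ (6x)^2 dx = 36·(2π^3/3); ∫ 2·6·(-2)·x dx = 0 (odd integrand); ∫ (-2)^2 dx = 4·2π.
So (1/(2π)) ∫_{-π}^{π} (6x - 2)^2 dx = 36π^2/3 + 4 = 12π^2 + 4.
Parseval ⇒ Σ |c_n|^2 = 12π^2 + 4.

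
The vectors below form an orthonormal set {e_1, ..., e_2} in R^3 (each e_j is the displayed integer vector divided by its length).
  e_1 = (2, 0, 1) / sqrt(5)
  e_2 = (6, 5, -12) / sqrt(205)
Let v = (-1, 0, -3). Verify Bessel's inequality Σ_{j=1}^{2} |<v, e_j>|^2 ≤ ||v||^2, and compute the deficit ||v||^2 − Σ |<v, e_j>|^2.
Σ |<v, e_j>|^2 = 385/41; ||v||^2 = 10; deficit = 25/41

Write each e_j = u_j / sqrt(<u_j, u_j>) where u_j is the displayed integer vector. Then <v, e_j> = <v, u_j> / sqrt(<u_j, u_j>), so |<v, e_j>|^2 = <v, u_j>^2 / <u_j, u_j>.
Coefficients: <v, e_1> = -5/sqrt(5), <v, e_2> = 30/sqrt(205).
Square and sum: Σ |<v, e_j>|^2 = 385/41.
Compute ||v||^2 = v·v = 10.
Deficit = 10 − 385/41 = 25/41 ≥ 0, confirming Bessel's inequality. (The deficit equals ||v − Σ <v,e_j> e_j||^2, the squared distance from v to span{e_j}.)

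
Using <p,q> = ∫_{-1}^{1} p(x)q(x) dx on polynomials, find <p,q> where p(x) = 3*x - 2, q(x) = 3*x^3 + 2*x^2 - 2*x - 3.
<p,q> = 134/15

Expand the product: p(x)·q(x) = 9*x^4 - 10*x^2 - 5*x + 6.
∫_{-1}^{1} of each monomial x^k gives [2/(k+1) if k even, 0 if k odd]. Integrating term-by-term (or equivalently evaluating the antiderivative F(x) = 9*x^5/5 - 10*x^3/3 - 5*x^2/2 + 6*x at the endpoints):
  F(1) − F(−1) = 59/30 − (-209/30) = 134/15.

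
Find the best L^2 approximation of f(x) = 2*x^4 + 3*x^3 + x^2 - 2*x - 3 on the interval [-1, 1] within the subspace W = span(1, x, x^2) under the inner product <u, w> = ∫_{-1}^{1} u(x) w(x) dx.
g(x) = 19*x^2/7 - x/5 - 111/35

The best approximation g ∈ W is the orthogonal projection of f onto W. Writing g = a_0 + a_1 x + a_2 x^2, the coefficients solve the normal equations G · a = b where
  G_{ij} = <φ_i, φ_j> and b_i = <f, φ_i>, with φ_0 = 1, φ_1 = x, φ_2 = x^2.
G =
  [2, 0, 2/3]
  [0, 2/3, 0]
  [2/3, 0, 2/5],
b = (-68/15, -2/15, -36/35).
Solving gives a_0 = -111/35, a_1 = -1/5, a_2 = 19/7, so
  g(x) = 19*x^2/7 - x/5 - 111/35.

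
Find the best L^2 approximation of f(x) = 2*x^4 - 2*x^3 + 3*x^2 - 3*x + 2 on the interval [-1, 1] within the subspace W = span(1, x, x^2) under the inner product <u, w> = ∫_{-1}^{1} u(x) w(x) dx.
g(x) = 33*x^2/7 - 21*x/5 + 64/35

The best approximation g ∈ W is the orthogonal projection of f onto W. Writing g = a_0 + a_1 x + a_2 x^2, the coefficients solve the normal equations G · a = b where
  G_{ij} = <φ_i, φ_j> and b_i = <f, φ_i>, with φ_0 = 1, φ_1 = x, φ_2 = x^2.
G =
  [2, 0, 2/3]
  [0, 2/3, 0]
  [2/3, 0, 2/5],
b = (34/5, -14/5, 326/105).
Solving gives a_0 = 64/35, a_1 = -21/5, a_2 = 33/7, so
  g(x) = 33*x^2/7 - 21*x/5 + 64/35.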